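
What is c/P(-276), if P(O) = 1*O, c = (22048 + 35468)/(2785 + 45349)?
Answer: -4793/1107082 ≈ -0.0043294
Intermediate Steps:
c = 28758/24067 (c = 57516/48134 = 57516*(1/48134) = 28758/24067 ≈ 1.1949)
P(O) = O
c/P(-276) = (28758/24067)/(-276) = (28758/24067)*(-1/276) = -4793/1107082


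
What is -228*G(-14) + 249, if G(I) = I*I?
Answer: -44439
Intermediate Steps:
G(I) = I**2
-228*G(-14) + 249 = -228*(-14)**2 + 249 = -228*196 + 249 = -44688 + 249 = -44439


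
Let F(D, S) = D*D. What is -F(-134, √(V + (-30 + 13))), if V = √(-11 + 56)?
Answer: -17956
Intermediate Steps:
V = 3*√5 (V = √45 = 3*√5 ≈ 6.7082)
F(D, S) = D²
-F(-134, √(V + (-30 + 13))) = -1*(-134)² = -1*17956 = -17956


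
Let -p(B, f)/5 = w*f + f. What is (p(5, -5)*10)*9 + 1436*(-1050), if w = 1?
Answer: -1503300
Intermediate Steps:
p(B, f) = -10*f (p(B, f) = -5*(1*f + f) = -5*(f + f) = -10*f)
(p(5, -5)*10)*9 + 1436*(-1050) = (-10*(-5)*10)*9 + 1436*(-1050) = (50*10)*9 - 1507800 = 500*9 - 1507800 = 4500 - 1507800 = -1503300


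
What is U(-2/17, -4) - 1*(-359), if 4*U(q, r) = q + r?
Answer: 12171/34 ≈ 357.97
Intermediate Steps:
U(q, r) = q/4 + r/4 (U(q, r) = (q + r)/4 = q/4 + r/4)
U(-2/17, -4) - 1*(-359) = ((-2/17)/4 + (¼)*(-4)) - 1*(-359) = ((-2*1/17)/4 - 1) + 359 = ((¼)*(-2/17) - 1) + 359 = (-1/34 - 1) + 359 = -35/34 + 359 = 12171/34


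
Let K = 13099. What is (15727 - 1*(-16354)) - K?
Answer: 18982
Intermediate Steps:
(15727 - 1*(-16354)) - K = (15727 - 1*(-16354)) - 1*13099 = (15727 + 16354) - 13099 = 32081 - 13099 = 18982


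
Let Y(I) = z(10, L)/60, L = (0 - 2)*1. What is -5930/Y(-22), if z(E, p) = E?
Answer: -35580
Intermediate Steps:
L = -2 (L = -2*1 = -2)
Y(I) = ⅙ (Y(I) = 10/60 = 10*(1/60) = ⅙)
-5930/Y(-22) = -5930/⅙ = -5930*6 = -35580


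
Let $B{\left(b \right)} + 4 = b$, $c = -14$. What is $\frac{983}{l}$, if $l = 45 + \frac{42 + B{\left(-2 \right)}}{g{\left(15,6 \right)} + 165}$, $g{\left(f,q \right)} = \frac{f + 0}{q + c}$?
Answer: $\frac{142535}{6557} \approx 21.738$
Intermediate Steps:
$B{\left(b \right)} = -4 + b$
$g{\left(f,q \right)} = \frac{f}{-14 + q}$ ($g{\left(f,q \right)} = \frac{f + 0}{q - 14} = \frac{f}{-14 + q}$)
$l = \frac{6557}{145}$ ($l = 45 + \frac{42 - 6}{\frac{15}{-14 + 6} + 165} = 45 + \frac{42 - 6}{\frac{15}{-8} + 165} = 45 + \frac{36}{15 \left(- \frac{1}{8}\right) + 165} = 45 + \frac{36}{- \frac{15}{8} + 165} = 45 + \frac{36}{\frac{1305}{8}} = 45 + 36 \cdot \frac{8}{1305} = 45 + \frac{32}{145} = \frac{6557}{145} \approx 45.221$)
$\frac{983}{l} = \frac{983}{\frac{6557}{145}} = 983 \cdot \frac{145}{6557} = \frac{142535}{6557}$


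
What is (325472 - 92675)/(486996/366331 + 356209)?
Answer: 85280757807/130490886175 ≈ 0.65354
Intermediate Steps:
(325472 - 92675)/(486996/366331 + 356209) = 232797/(486996*(1/366331) + 356209) = 232797/(486996/366331 + 356209) = 232797/(130490886175/366331) = 232797*(366331/130490886175) = 85280757807/130490886175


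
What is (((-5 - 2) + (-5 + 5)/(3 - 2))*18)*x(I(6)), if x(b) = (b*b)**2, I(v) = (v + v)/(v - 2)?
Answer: -10206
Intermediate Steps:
I(v) = 2*v/(-2 + v) (I(v) = (2*v)/(-2 + v) = 2*v/(-2 + v))
x(b) = b**4 (x(b) = (b**2)**2 = b**4)
(((-5 - 2) + (-5 + 5)/(3 - 2))*18)*x(I(6)) = (((-5 - 2) + (-5 + 5)/(3 - 2))*18)*(2*6/(-2 + 6))**4 = ((-7 + 0/1)*18)*(2*6/4)**4 = ((-7 + 0*1)*18)*(2*6*(1/4))**4 = ((-7 + 0)*18)*3**4 = -7*18*81 = -126*81 = -10206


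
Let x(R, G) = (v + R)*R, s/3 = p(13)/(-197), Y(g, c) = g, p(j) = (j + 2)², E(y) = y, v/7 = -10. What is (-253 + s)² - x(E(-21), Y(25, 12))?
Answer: 2477702257/38809 ≈ 63844.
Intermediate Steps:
v = -70 (v = 7*(-10) = -70)
p(j) = (2 + j)²
s = -675/197 (s = 3*((2 + 13)²/(-197)) = 3*(15²*(-1/197)) = 3*(225*(-1/197)) = 3*(-225/197) = -675/197 ≈ -3.4264)
x(R, G) = R*(-70 + R) (x(R, G) = (-70 + R)*R = R*(-70 + R))
(-253 + s)² - x(E(-21), Y(25, 12)) = (-253 - 675/197)² - (-21)*(-70 - 21) = (-50516/197)² - (-21)*(-91) = 2551866256/38809 - 1*1911 = 2551866256/38809 - 1911 = 2477702257/38809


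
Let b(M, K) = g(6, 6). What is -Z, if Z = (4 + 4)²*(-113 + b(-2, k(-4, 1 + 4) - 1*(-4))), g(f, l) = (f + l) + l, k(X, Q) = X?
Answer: 6080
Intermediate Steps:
g(f, l) = f + 2*l
b(M, K) = 18 (b(M, K) = 6 + 2*6 = 6 + 12 = 18)
Z = -6080 (Z = (4 + 4)²*(-113 + 18) = 8²*(-95) = 64*(-95) = -6080)
-Z = -1*(-6080) = 6080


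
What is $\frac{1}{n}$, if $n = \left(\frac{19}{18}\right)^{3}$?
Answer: $\frac{5832}{6859} \approx 0.85027$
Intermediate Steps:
$n = \frac{6859}{5832}$ ($n = \left(19 \cdot \frac{1}{18}\right)^{3} = \left(\frac{19}{18}\right)^{3} = \frac{6859}{5832} \approx 1.1761$)
$\frac{1}{n} = \frac{1}{\frac{6859}{5832}} = \frac{5832}{6859}$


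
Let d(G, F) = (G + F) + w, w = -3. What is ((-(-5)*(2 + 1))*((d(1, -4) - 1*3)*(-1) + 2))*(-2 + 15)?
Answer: 2145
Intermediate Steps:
d(G, F) = -3 + F + G (d(G, F) = (G + F) - 3 = (F + G) - 3 = -3 + F + G)
((-(-5)*(2 + 1))*((d(1, -4) - 1*3)*(-1) + 2))*(-2 + 15) = ((-(-5)*(2 + 1))*(((-3 - 4 + 1) - 1*3)*(-1) + 2))*(-2 + 15) = ((-(-5)*3)*((-6 - 3)*(-1) + 2))*13 = ((-5*(-3))*(-9*(-1) + 2))*13 = (15*(9 + 2))*13 = (15*11)*13 = 165*13 = 2145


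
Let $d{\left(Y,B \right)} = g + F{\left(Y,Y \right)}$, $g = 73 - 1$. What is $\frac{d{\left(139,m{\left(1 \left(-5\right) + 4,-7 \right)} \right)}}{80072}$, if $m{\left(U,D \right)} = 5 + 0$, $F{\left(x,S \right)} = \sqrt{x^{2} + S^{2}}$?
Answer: $\frac{9}{10009} + \frac{139 \sqrt{2}}{80072} \approx 0.0033542$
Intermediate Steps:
$F{\left(x,S \right)} = \sqrt{S^{2} + x^{2}}$
$m{\left(U,D \right)} = 5$
$g = 72$
$d{\left(Y,B \right)} = 72 + \sqrt{2} \sqrt{Y^{2}}$ ($d{\left(Y,B \right)} = 72 + \sqrt{Y^{2} + Y^{2}} = 72 + \sqrt{2 Y^{2}} = 72 + \sqrt{2} \sqrt{Y^{2}}$)
$\frac{d{\left(139,m{\left(1 \left(-5\right) + 4,-7 \right)} \right)}}{80072} = \frac{72 + \sqrt{2} \sqrt{139^{2}}}{80072} = \left(72 + \sqrt{2} \sqrt{19321}\right) \frac{1}{80072} = \left(72 + \sqrt{2} \cdot 139\right) \frac{1}{80072} = \left(72 + 139 \sqrt{2}\right) \frac{1}{80072} = \frac{9}{10009} + \frac{139 \sqrt{2}}{80072}$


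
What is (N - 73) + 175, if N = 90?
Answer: 192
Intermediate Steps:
(N - 73) + 175 = (90 - 73) + 175 = 17 + 175 = 192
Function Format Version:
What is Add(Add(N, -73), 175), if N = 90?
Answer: 192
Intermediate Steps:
Add(Add(N, -73), 175) = Add(Add(90, -73), 175) = Add(17, 175) = 192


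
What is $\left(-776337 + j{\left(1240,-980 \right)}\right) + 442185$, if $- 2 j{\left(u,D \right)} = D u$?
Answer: $273448$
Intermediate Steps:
$j{\left(u,D \right)} = - \frac{D u}{2}$
$\left(-776337 + j{\left(1240,-980 \right)}\right) + 442185 = \left(-776337 - \left(-490\right) 1240\right) + 442185 = \left(-776337 + 607600\right) + 442185 = -168737 + 442185 = 273448$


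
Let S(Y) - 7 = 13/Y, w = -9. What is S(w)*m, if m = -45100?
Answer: -2255000/9 ≈ -2.5056e+5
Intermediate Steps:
S(Y) = 7 + 13/Y
S(w)*m = (7 + 13/(-9))*(-45100) = (7 + 13*(-⅑))*(-45100) = (7 - 13/9)*(-45100) = (50/9)*(-45100) = -2255000/9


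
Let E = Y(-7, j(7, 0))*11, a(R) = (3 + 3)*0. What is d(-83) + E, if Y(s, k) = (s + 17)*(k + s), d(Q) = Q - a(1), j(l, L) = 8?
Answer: 27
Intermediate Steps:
a(R) = 0 (a(R) = 6*0 = 0)
d(Q) = Q (d(Q) = Q - 1*0 = Q + 0 = Q)
Y(s, k) = (17 + s)*(k + s)
E = 110 (E = ((-7)² + 17*8 + 17*(-7) + 8*(-7))*11 = (49 + 136 - 119 - 56)*11 = 10*11 = 110)
d(-83) + E = -83 + 110 = 27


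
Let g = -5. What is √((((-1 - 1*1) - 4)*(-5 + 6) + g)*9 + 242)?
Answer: √143 ≈ 11.958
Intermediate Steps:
√((((-1 - 1*1) - 4)*(-5 + 6) + g)*9 + 242) = √((((-1 - 1*1) - 4)*(-5 + 6) - 5)*9 + 242) = √((((-1 - 1) - 4)*1 - 5)*9 + 242) = √(((-2 - 4)*1 - 5)*9 + 242) = √((-6*1 - 5)*9 + 242) = √((-6 - 5)*9 + 242) = √(-11*9 + 242) = √(-99 + 242) = √143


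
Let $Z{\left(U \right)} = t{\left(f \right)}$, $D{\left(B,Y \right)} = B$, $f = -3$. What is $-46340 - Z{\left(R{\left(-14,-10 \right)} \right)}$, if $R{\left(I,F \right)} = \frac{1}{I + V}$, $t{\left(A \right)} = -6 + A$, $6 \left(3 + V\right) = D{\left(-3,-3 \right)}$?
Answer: $-46331$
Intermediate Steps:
$V = - \frac{7}{2}$ ($V = -3 + \frac{1}{6} \left(-3\right) = -3 - \frac{1}{2} = - \frac{7}{2} \approx -3.5$)
$R{\left(I,F \right)} = \frac{1}{- \frac{7}{2} + I}$ ($R{\left(I,F \right)} = \frac{1}{I - \frac{7}{2}} = \frac{1}{- \frac{7}{2} + I}$)
$Z{\left(U \right)} = -9$ ($Z{\left(U \right)} = -6 - 3 = -9$)
$-46340 - Z{\left(R{\left(-14,-10 \right)} \right)} = -46340 - -9 = -46340 + 9 = -46331$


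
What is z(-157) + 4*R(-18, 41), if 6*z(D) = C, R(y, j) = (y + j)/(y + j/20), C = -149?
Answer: -58571/1914 ≈ -30.601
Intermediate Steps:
R(y, j) = (j + y)/(y + j/20) (R(y, j) = (j + y)/(y + j*(1/20)) = (j + y)/(y + j/20))
z(D) = -149/6 (z(D) = (⅙)*(-149) = -149/6)
z(-157) + 4*R(-18, 41) = -149/6 + 4*(20*(41 - 18)/(41 + 20*(-18))) = -149/6 + 4*(20*23/(41 - 360)) = -149/6 + 4*(20*23/(-319)) = -149/6 + 4*(20*(-1/319)*23) = -149/6 + 4*(-460/319) = -149/6 - 1840/319 = -58571/1914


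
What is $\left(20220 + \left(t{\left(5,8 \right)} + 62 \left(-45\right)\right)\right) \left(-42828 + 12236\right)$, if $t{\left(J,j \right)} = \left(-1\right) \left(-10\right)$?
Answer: $-533524480$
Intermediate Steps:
$t{\left(J,j \right)} = 10$
$\left(20220 + \left(t{\left(5,8 \right)} + 62 \left(-45\right)\right)\right) \left(-42828 + 12236\right) = \left(20220 + \left(10 + 62 \left(-45\right)\right)\right) \left(-42828 + 12236\right) = \left(20220 + \left(10 - 2790\right)\right) \left(-30592\right) = \left(20220 - 2780\right) \left(-30592\right) = 17440 \left(-30592\right) = -533524480$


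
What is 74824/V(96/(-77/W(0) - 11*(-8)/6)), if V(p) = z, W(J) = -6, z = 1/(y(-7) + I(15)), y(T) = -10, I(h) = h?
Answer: 374120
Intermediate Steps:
z = ⅕ (z = 1/(-10 + 15) = 1/5 = ⅕ ≈ 0.20000)
V(p) = ⅕
74824/V(96/(-77/W(0) - 11*(-8)/6)) = 74824/(⅕) = 74824*5 = 374120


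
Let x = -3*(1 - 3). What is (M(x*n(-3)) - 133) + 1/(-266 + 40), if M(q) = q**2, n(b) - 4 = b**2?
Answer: 1344925/226 ≈ 5951.0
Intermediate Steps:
n(b) = 4 + b**2
x = 6 (x = -3*(-2) = 6)
(M(x*n(-3)) - 133) + 1/(-266 + 40) = ((6*(4 + (-3)**2))**2 - 133) + 1/(-266 + 40) = ((6*(4 + 9))**2 - 133) + 1/(-226) = ((6*13)**2 - 133) - 1/226 = (78**2 - 133) - 1/226 = (6084 - 133) - 1/226 = 5951 - 1/226 = 1344925/226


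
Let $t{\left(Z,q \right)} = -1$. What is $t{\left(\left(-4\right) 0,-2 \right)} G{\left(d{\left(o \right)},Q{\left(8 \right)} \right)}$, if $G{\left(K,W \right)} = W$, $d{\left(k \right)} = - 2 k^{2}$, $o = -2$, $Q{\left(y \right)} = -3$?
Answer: $3$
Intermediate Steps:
$t{\left(\left(-4\right) 0,-2 \right)} G{\left(d{\left(o \right)},Q{\left(8 \right)} \right)} = \left(-1\right) \left(-3\right) = 3$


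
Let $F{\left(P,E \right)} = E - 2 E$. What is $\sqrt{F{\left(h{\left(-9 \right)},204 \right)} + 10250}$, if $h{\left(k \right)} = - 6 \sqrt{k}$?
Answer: $\sqrt{10046} \approx 100.23$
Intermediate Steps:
$F{\left(P,E \right)} = - E$
$\sqrt{F{\left(h{\left(-9 \right)},204 \right)} + 10250} = \sqrt{\left(-1\right) 204 + 10250} = \sqrt{-204 + 10250} = \sqrt{10046}$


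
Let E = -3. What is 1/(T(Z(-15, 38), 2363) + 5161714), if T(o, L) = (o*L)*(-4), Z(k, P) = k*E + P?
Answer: 1/4377198 ≈ 2.2846e-7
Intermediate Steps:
Z(k, P) = P - 3*k (Z(k, P) = k*(-3) + P = -3*k + P = P - 3*k)
T(o, L) = -4*L*o (T(o, L) = (L*o)*(-4) = -4*L*o)
1/(T(Z(-15, 38), 2363) + 5161714) = 1/(-4*2363*(38 - 3*(-15)) + 5161714) = 1/(-4*2363*(38 + 45) + 5161714) = 1/(-4*2363*83 + 5161714) = 1/(-784516 + 5161714) = 1/4377198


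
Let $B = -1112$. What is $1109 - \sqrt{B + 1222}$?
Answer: $1109 - \sqrt{110} \approx 1098.5$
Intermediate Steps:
$1109 - \sqrt{B + 1222} = 1109 - \sqrt{-1112 + 1222} = 1109 - \sqrt{110}$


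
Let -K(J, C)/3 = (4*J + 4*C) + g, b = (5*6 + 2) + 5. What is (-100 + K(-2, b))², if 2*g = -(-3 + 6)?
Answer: 1062961/4 ≈ 2.6574e+5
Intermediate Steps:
b = 37 (b = (30 + 2) + 5 = 32 + 5 = 37)
g = -3/2 (g = (-(-3 + 6))/2 = (-1*3)/2 = (½)*(-3) = -3/2 ≈ -1.5000)
K(J, C) = 9/2 - 12*C - 12*J (K(J, C) = -3*((4*J + 4*C) - 3/2) = -3*((4*C + 4*J) - 3/2) = -3*(-3/2 + 4*C + 4*J) = 9/2 - 12*C - 12*J)
(-100 + K(-2, b))² = (-100 + (9/2 - 12*37 - 12*(-2)))² = (-100 + (9/2 - 444 + 24))² = (-100 - 831/2)² = (-1031/2)² = 1062961/4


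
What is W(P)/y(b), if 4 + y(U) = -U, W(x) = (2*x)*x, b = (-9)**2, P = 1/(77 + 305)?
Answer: -1/6201770 ≈ -1.6124e-7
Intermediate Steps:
P = 1/382 ≈ 0.0026178
b = 81
W(x) = 2*x**2
y(U) = -4 - U
W(P)/y(b) = (2*(1/382)**2)/(-4 - 1*81) = (2*(1/145924))/(-4 - 81) = (1/72962)/(-85) = (1/72962)*(-1/85) = -1/6201770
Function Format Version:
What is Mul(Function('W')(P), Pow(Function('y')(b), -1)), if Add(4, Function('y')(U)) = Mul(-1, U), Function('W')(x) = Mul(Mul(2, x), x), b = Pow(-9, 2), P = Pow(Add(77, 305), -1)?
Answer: Rational(-1, 6201770) ≈ -1.6124e-7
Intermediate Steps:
P = Rational(1, 382) (P = Pow(382, -1) = Rational(1, 382) ≈ 0.0026178)
b = 81
Function('W')(x) = Mul(2, Pow(x, 2))
Function('y')(U) = Add(-4, Mul(-1, U))
Mul(Function('W')(P), Pow(Function('y')(b), -1)) = Mul(Mul(2, Pow(Rational(1, 382), 2)), Pow(Add(-4, Mul(-1, 81)), -1)) = Mul(Mul(2, Rational(1, 145924)), Pow(Add(-4, -81), -1)) = Mul(Rational(1, 72962), Pow(-85, -1)) = Mul(Rational(1, 72962), Rational(-1, 85)) = Rational(-1, 6201770)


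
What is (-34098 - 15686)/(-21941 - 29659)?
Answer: 6223/6450 ≈ 0.96481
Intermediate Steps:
(-34098 - 15686)/(-21941 - 29659) = -49784/(-51600) = -49784*(-1/51600) = 6223/6450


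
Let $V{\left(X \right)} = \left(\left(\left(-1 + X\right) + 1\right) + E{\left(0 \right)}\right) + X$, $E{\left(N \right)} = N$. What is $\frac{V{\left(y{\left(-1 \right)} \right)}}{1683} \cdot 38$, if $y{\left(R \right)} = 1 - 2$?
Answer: $- \frac{76}{1683} \approx -0.045157$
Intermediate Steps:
$y{\left(R \right)} = -1$ ($y{\left(R \right)} = 1 - 2 = -1$)
$V{\left(X \right)} = 2 X$ ($V{\left(X \right)} = \left(\left(\left(-1 + X\right) + 1\right) + 0\right) + X = \left(X + 0\right) + X = X + X = 2 X$)
$\frac{V{\left(y{\left(-1 \right)} \right)}}{1683} \cdot 38 = \frac{2 \left(-1\right)}{1683} \cdot 38 = \left(-2\right) \frac{1}{1683} \cdot 38 = \left(- \frac{2}{1683}\right) 38 = - \frac{76}{1683}$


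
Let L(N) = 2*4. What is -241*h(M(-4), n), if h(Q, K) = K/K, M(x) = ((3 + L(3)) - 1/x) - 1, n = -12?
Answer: -241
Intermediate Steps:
L(N) = 8
M(x) = 10 - 1/x (M(x) = ((3 + 8) - 1/x) - 1 = (11 - 1/x) - 1 = 10 - 1/x)
h(Q, K) = 1
-241*h(M(-4), n) = -241*1 = -241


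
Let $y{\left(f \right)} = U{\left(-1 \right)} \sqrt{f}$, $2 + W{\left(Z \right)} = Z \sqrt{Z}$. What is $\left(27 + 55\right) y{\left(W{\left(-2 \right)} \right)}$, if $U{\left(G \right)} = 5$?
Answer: $410 \sqrt{-2 - 2 i \sqrt{2}} \approx 350.8 - 677.69 i$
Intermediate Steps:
$W{\left(Z \right)} = -2 + Z^{\frac{3}{2}}$ ($W{\left(Z \right)} = -2 + Z \sqrt{Z} = -2 + Z^{\frac{3}{2}}$)
$y{\left(f \right)} = 5 \sqrt{f}$
$\left(27 + 55\right) y{\left(W{\left(-2 \right)} \right)} = \left(27 + 55\right) 5 \sqrt{-2 + \left(-2\right)^{\frac{3}{2}}} = 82 \cdot 5 \sqrt{-2 - 2 i \sqrt{2}} = 410 \sqrt{-2 - 2 i \sqrt{2}}$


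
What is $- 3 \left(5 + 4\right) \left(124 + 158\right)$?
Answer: $-7614$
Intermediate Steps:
$- 3 \left(5 + 4\right) \left(124 + 158\right) = \left(-3\right) 9 \cdot 282 = \left(-27\right) 282 = -7614$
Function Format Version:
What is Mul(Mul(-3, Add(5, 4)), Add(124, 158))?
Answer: -7614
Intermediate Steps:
Mul(Mul(-3, Add(5, 4)), Add(124, 158)) = Mul(Mul(-3, 9), 282) = Mul(-27, 282) = -7614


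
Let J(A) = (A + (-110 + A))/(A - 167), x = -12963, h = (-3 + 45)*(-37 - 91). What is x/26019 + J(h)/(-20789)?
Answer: -498017844193/999419512371 ≈ -0.49831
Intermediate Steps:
h = -5376 (h = 42*(-128) = -5376)
J(A) = (-110 + 2*A)/(-167 + A)
x/26019 + J(h)/(-20789) = -12963/26019 + (2*(-55 - 5376)/(-167 - 5376))/(-20789) = -12963*1/26019 + (2*(-5431)/(-5543))*(-1/20789) = -4321/8673 + (2*(-1/5543)*(-5431))*(-1/20789) = -4321/8673 + (10862/5543)*(-1/20789) = -4321/8673 - 10862/115233427 = -498017844193/999419512371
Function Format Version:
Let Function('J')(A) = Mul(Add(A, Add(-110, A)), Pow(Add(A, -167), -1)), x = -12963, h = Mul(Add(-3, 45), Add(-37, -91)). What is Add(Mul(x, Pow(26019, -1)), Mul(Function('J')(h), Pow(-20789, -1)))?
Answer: Rational(-498017844193, 999419512371) ≈ -0.49831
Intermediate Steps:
h = -5376 (h = Mul(42, -128) = -5376)
Function('J')(A) = Mul(Pow(Add(-167, A), -1), Add(-110, Mul(2, A))) (Function('J')(A) = Mul(Add(-110, Mul(2, A)), Pow(Add(-167, A), -1)) = Mul(Pow(Add(-167, A), -1), Add(-110, Mul(2, A))))
Add(Mul(x, Pow(26019, -1)), Mul(Function('J')(h), Pow(-20789, -1))) = Add(Mul(-12963, Pow(26019, -1)), Mul(Mul(2, Pow(Add(-167, -5376), -1), Add(-55, -5376)), Pow(-20789, -1))) = Add(Mul(-12963, Rational(1, 26019)), Mul(Mul(2, Pow(-5543, -1), -5431), Rational(-1, 20789))) = Add(Rational(-4321, 8673), Mul(Mul(2, Rational(-1, 5543), -5431), Rational(-1, 20789))) = Add(Rational(-4321, 8673), Mul(Rational(10862, 5543), Rational(-1, 20789))) = Add(Rational(-4321, 8673), Rational(-10862, 115233427)) = Rational(-498017844193, 999419512371)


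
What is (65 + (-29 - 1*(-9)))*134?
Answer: 6030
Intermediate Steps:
(65 + (-29 - 1*(-9)))*134 = (65 + (-29 + 9))*134 = (65 - 20)*134 = 45*134 = 6030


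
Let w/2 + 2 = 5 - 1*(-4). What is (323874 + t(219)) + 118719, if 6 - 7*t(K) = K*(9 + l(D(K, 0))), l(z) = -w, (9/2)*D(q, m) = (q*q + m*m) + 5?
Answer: 3099252/7 ≈ 4.4275e+5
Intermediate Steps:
w = 14 (w = -4 + 2*(5 - 1*(-4)) = -4 + 2*(5 + 4) = -4 + 2*9 = -4 + 18 = 14)
D(q, m) = 10/9 + 2*m²/9 + 2*q²/9 (D(q, m) = 2*((q*q + m*m) + 5)/9 = 2*((q² + m²) + 5)/9 = 2*((m² + q²) + 5)/9 = 2*(5 + m² + q²)/9 = 10/9 + 2*m²/9 + 2*q²/9)
l(z) = -14 (l(z) = -1*14 = -14)
t(K) = 6/7 + 5*K/7 (t(K) = 6/7 - K*(9 - 14)/7 = 6/7 - K*(-5)/7 = 6/7 - (-5)*K/7 = 6/7 + 5*K/7)
(323874 + t(219)) + 118719 = (323874 + (6/7 + (5/7)*219)) + 118719 = (323874 + (6/7 + 1095/7)) + 118719 = (323874 + 1101/7) + 118719 = 2268219/7 + 118719 = 3099252/7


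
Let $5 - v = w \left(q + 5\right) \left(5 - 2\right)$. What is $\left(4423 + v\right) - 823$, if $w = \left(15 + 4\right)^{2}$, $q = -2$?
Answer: $356$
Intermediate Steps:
$w = 361$ ($w = 19^{2} = 361$)
$v = -3244$ ($v = 5 - 361 \left(-2 + 5\right) \left(5 - 2\right) = 5 - 361 \cdot 3 \cdot 3 = 5 - 361 \cdot 9 = 5 - 3249 = -3244$)
$\left(4423 + v\right) - 823 = \left(4423 - 3244\right) - 823 = 1179 - 823 = 356$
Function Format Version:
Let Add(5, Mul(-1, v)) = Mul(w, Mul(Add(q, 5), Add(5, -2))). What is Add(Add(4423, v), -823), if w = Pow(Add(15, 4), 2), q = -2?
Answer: 356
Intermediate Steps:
w = 361 (w = Pow(19, 2) = 361)
v = -3244 (v = Add(5, Mul(-1, Mul(361, Mul(Add(-2, 5), Add(5, -2))))) = Add(5, Mul(-1, Mul(361, Mul(3, 3)))) = Add(5, Mul(-1, Mul(361, 9))) = Add(5, Mul(-1, 3249)) = Add(5, -3249) = -3244)
Add(Add(4423, v), -823) = Add(Add(4423, -3244), -823) = Add(1179, -823) = 356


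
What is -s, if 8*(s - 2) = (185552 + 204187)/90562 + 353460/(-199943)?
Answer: -335631347813/144857903728 ≈ -2.3170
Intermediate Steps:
s = 335631347813/144857903728 (s = 2 + ((185552 + 204187)/90562 + 353460/(-199943))/8 = 2 + (389739*(1/90562) + 353460*(-1/199943))/8 = 2 + (389739/90562 - 353460/199943)/8 = 2 + (⅛)*(45915540357/18107237966) = 2 + 45915540357/144857903728 = 335631347813/144857903728 ≈ 2.3170)
-s = -1*335631347813/144857903728 = -335631347813/144857903728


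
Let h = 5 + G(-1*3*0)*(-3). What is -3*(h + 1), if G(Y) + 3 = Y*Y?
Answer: -45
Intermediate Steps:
G(Y) = -3 + Y² (G(Y) = -3 + Y*Y = -3 + Y²)
h = 14 (h = 5 + (-3 + (-1*3*0)²)*(-3) = 5 + (-3 + (-3*0)²)*(-3) = 5 + (-3 + 0²)*(-3) = 5 + (-3 + 0)*(-3) = 5 - 3*(-3) = 5 + 9 = 14)
-3*(h + 1) = -3*(14 + 1) = -3*15 = -45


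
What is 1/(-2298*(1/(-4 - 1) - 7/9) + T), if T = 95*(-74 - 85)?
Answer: -15/192871 ≈ -7.7772e-5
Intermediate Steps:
T = -15105 (T = 95*(-159) = -15105)
1/(-2298*(1/(-4 - 1) - 7/9) + T) = 1/(-2298*(1/(-4 - 1) - 7/9) - 15105) = 1/(-2298*(1/(-5) - 7*⅑) - 15105) = 1/(-2298*(1*(-⅕) - 7/9) - 15105) = 1/(-2298*(-⅕ - 7/9) - 15105) = 1/(-2298*(-44/45) - 15105) = 1/(33704/15 - 15105) = 1/(-192871/15) = -15/192871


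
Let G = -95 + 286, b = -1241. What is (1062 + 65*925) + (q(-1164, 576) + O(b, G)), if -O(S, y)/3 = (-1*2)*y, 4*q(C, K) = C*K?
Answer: -105283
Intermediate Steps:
G = 191
q(C, K) = C*K/4 (q(C, K) = (C*K)/4 = C*K/4)
O(S, y) = 6*y (O(S, y) = -3*(-1*2)*y = -(-6)*y = 6*y)
(1062 + 65*925) + (q(-1164, 576) + O(b, G)) = (1062 + 65*925) + ((1/4)*(-1164)*576 + 6*191) = (1062 + 60125) + (-167616 + 1146) = 61187 - 166470 = -105283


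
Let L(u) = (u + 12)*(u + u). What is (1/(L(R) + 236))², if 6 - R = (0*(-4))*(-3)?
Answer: 1/204304 ≈ 4.8947e-6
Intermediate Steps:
R = 6 (R = 6 - 0*(-4)*(-3) = 6 - 0*(-3) = 6 - 1*0 = 6 + 0 = 6)
L(u) = 2*u*(12 + u) (L(u) = (12 + u)*(2*u) = 2*u*(12 + u))
(1/(L(R) + 236))² = (1/(2*6*(12 + 6) + 236))² = (1/(2*6*18 + 236))² = (1/(216 + 236))² = (1/452)² = 1/204304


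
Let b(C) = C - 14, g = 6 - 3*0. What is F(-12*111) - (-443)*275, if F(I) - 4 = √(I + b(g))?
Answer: 121829 + 2*I*√335 ≈ 1.2183e+5 + 36.606*I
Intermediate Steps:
g = 6 (g = 6 + 0 = 6)
b(C) = -14 + C
F(I) = 4 + √(-8 + I) (F(I) = 4 + √(I + (-14 + 6)) = 4 + √(I - 8) = 4 + √(-8 + I))
F(-12*111) - (-443)*275 = (4 + √(-8 - 12*111)) - (-443)*275 = (4 + √(-8 - 1332)) - 1*(-121825) = (4 + √(-1340)) + 121825 = (4 + 2*I*√335) + 121825 = 121829 + 2*I*√335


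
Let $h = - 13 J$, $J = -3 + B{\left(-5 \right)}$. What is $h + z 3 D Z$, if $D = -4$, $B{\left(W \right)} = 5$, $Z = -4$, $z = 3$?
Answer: $118$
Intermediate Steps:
$J = 2$ ($J = -3 + 5 = 2$)
$h = -26$ ($h = \left(-13\right) 2 = -26$)
$h + z 3 D Z = -26 + 3 \cdot 3 \left(-4\right) \left(-4\right) = -26 + 3 \left(\left(-12\right) \left(-4\right)\right) = -26 + 3 \cdot 48 = -26 + 144 = 118$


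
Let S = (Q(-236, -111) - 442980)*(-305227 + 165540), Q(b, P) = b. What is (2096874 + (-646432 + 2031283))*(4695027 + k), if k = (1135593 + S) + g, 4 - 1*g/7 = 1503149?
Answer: 215542529817504825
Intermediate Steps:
g = -10522015 (g = 28 - 7*1503149 = 28 - 10522043 = -10522015)
S = 61911513392 (S = (-236 - 442980)*(-305227 + 165540) = -443216*(-139687) = 61911513392)
k = 61902126970 (k = (1135593 + 61911513392) - 10522015 = 61912648985 - 10522015 = 61902126970)
(2096874 + (-646432 + 2031283))*(4695027 + k) = (2096874 + (-646432 + 2031283))*(4695027 + 61902126970) = (2096874 + 1384851)*61906821997 = 3481725*61906821997 = 215542529817504825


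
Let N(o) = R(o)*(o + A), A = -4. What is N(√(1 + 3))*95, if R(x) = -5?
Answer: 950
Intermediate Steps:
N(o) = 20 - 5*o (N(o) = -5*(o - 4) = -5*(-4 + o) = 20 - 5*o)
N(√(1 + 3))*95 = (20 - 5*√(1 + 3))*95 = (20 - 5*√4)*95 = (20 - 5*2)*95 = (20 - 10)*95 = 10*95 = 950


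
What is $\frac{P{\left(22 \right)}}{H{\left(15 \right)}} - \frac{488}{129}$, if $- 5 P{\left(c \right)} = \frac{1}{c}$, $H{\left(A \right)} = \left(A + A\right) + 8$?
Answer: $- \frac{2039969}{539220} \approx -3.7832$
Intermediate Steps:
$H{\left(A \right)} = 8 + 2 A$ ($H{\left(A \right)} = 2 A + 8 = 8 + 2 A$)
$P{\left(c \right)} = - \frac{1}{5 c}$
$\frac{P{\left(22 \right)}}{H{\left(15 \right)}} - \frac{488}{129} = \frac{\left(- \frac{1}{5}\right) \frac{1}{22}}{8 + 2 \cdot 15} - \frac{488}{129} = \frac{\left(- \frac{1}{5}\right) \frac{1}{22}}{8 + 30} - \frac{488}{129} = - \frac{1}{110 \cdot 38} - \frac{488}{129} = \left(- \frac{1}{110}\right) \frac{1}{38} - \frac{488}{129} = - \frac{1}{4180} - \frac{488}{129} = - \frac{2039969}{539220}$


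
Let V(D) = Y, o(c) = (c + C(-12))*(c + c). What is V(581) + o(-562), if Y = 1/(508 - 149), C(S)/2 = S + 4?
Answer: 233232249/359 ≈ 6.4967e+5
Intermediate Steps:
C(S) = 8 + 2*S (C(S) = 2*(S + 4) = 2*(4 + S) = 8 + 2*S)
o(c) = 2*c*(-16 + c) (o(c) = (c + (8 + 2*(-12)))*(c + c) = (c + (8 - 24))*(2*c) = (c - 16)*(2*c) = (-16 + c)*(2*c) = 2*c*(-16 + c))
Y = 1/359 ≈ 0.0027855
V(D) = 1/359
V(581) + o(-562) = 1/359 + 2*(-562)*(-16 - 562) = 1/359 + 2*(-562)*(-578) = 1/359 + 649672 = 233232249/359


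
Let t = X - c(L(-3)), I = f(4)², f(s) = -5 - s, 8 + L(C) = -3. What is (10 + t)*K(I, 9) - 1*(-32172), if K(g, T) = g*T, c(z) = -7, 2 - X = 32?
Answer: 22695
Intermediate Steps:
X = -30 (X = 2 - 1*32 = 2 - 32 = -30)
L(C) = -11 (L(C) = -8 - 3 = -11)
I = 81 (I = (-5 - 1*4)² = (-5 - 4)² = (-9)² = 81)
K(g, T) = T*g
t = -23 (t = -30 - 1*(-7) = -30 + 7 = -23)
(10 + t)*K(I, 9) - 1*(-32172) = (10 - 23)*(9*81) - 1*(-32172) = -13*729 + 32172 = -9477 + 32172 = 22695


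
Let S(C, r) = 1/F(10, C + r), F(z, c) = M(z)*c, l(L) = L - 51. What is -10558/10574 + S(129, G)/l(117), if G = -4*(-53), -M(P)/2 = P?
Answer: -2376188767/2379784440 ≈ -0.99849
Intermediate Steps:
M(P) = -2*P
l(L) = -51 + L
F(z, c) = -2*c*z (F(z, c) = (-2*z)*c = -2*c*z)
G = 212
S(C, r) = 1/(-20*C - 20*r) (S(C, r) = 1/(-2*(C + r)*10) = 1/(-20*C - 20*r))
-10558/10574 + S(129, G)/l(117) = -10558/10574 + (-1/(20*129 + 20*212))/(-51 + 117) = -10558*1/10574 - 1/(2580 + 4240)/66 = -5279/5287 - 1/6820*(1/66) = -5279/5287 - 1*1/6820*(1/66) = -5279/5287 - 1/6820*1/66 = -5279/5287 - 1/450120 = -2376188767/2379784440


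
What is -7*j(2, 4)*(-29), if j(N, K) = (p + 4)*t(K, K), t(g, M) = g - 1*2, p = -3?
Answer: 406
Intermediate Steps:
t(g, M) = -2 + g (t(g, M) = g - 2 = -2 + g)
j(N, K) = -2 + K (j(N, K) = (-3 + 4)*(-2 + K) = 1*(-2 + K) = -2 + K)
-7*j(2, 4)*(-29) = -7*(-2 + 4)*(-29) = -7*2*(-29) = -14*(-29) = 406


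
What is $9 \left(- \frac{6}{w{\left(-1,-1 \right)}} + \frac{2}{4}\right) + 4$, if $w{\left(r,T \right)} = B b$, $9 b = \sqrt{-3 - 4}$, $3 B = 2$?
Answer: $\frac{17}{2} + \frac{729 i \sqrt{7}}{7} \approx 8.5 + 275.54 i$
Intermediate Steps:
$B = \frac{2}{3}$ ($B = \frac{1}{3} \cdot 2 = \frac{2}{3} \approx 0.66667$)
$b = \frac{i \sqrt{7}}{9}$ ($b = \frac{\sqrt{-3 - 4}}{9} = \frac{\sqrt{-7}}{9} = \frac{i \sqrt{7}}{9} \approx 0.29397 i$)
$w{\left(r,T \right)} = \frac{2 i \sqrt{7}}{27}$ ($w{\left(r,T \right)} = \frac{2 \frac{i \sqrt{7}}{9}}{3} = \frac{2 i \sqrt{7}}{27}$)
$9 \left(- \frac{6}{w{\left(-1,-1 \right)}} + \frac{2}{4}\right) + 4 = 9 \left(- \frac{6}{\frac{2}{27} i \sqrt{7}} + \frac{2}{4}\right) + 4 = 9 \left(- 6 \left(- \frac{27 i \sqrt{7}}{14}\right) + 2 \cdot \frac{1}{4}\right) + 4 = 9 \left(\frac{81 i \sqrt{7}}{7} + \frac{1}{2}\right) + 4 = 9 \left(\frac{1}{2} + \frac{81 i \sqrt{7}}{7}\right) + 4 = \left(\frac{9}{2} + \frac{729 i \sqrt{7}}{7}\right) + 4 = \frac{17}{2} + \frac{729 i \sqrt{7}}{7}$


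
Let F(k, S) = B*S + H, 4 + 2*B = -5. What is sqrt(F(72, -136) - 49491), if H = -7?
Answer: I*sqrt(48886) ≈ 221.1*I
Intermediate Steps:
B = -9/2 (B = -2 + (1/2)*(-5) = -2 - 5/2 = -9/2 ≈ -4.5000)
F(k, S) = -7 - 9*S/2 (F(k, S) = -9*S/2 - 7 = -7 - 9*S/2)
sqrt(F(72, -136) - 49491) = sqrt((-7 - 9/2*(-136)) - 49491) = sqrt((-7 + 612) - 49491) = sqrt(605 - 49491) = sqrt(-48886) = I*sqrt(48886)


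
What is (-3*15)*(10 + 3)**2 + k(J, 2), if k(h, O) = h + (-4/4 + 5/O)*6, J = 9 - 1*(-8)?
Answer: -7579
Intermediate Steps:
J = 17 (J = 9 + 8 = 17)
k(h, O) = -6 + h + 30/O (k(h, O) = h + (-4*1/4 + 5/O)*6 = h + (-1 + 5/O)*6 = h + (-6 + 30/O) = -6 + h + 30/O)
(-3*15)*(10 + 3)**2 + k(J, 2) = (-3*15)*(10 + 3)**2 + (-6 + 17 + 30/2) = -45*13**2 + (-6 + 17 + 30*(1/2)) = -45*169 + (-6 + 17 + 15) = -7605 + 26 = -7579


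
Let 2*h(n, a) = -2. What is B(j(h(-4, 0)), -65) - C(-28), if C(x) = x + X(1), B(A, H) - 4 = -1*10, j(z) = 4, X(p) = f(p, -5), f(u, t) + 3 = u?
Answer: 24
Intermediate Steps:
f(u, t) = -3 + u
h(n, a) = -1 (h(n, a) = (½)*(-2) = -1)
X(p) = -3 + p
B(A, H) = -6 (B(A, H) = 4 - 1*10 = 4 - 10 = -6)
C(x) = -2 + x (C(x) = x + (-3 + 1) = x - 2 = -2 + x)
B(j(h(-4, 0)), -65) - C(-28) = -6 - (-2 - 28) = -6 - 1*(-30) = -6 + 30 = 24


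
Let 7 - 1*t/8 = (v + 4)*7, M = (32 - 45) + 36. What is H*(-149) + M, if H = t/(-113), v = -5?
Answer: 19287/113 ≈ 170.68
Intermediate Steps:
M = 23 (M = -13 + 36 = 23)
t = 112 (t = 56 - 8*(-5 + 4)*7 = 56 - (-8)*7 = 56 - 8*(-7) = 56 + 56 = 112)
H = -112/113 (H = 112/(-113) = 112*(-1/113) = -112/113 ≈ -0.99115)
H*(-149) + M = -112/113*(-149) + 23 = 16688/113 + 23 = 19287/113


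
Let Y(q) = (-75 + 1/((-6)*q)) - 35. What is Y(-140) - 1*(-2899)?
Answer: 2342761/840 ≈ 2789.0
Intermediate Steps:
Y(q) = -110 - 1/(6*q) (Y(q) = (-75 - 1/(6*q)) - 35 = -110 - 1/(6*q))
Y(-140) - 1*(-2899) = (-110 - 1/6/(-140)) - 1*(-2899) = (-110 - 1/6*(-1/140)) + 2899 = (-110 + 1/840) + 2899 = -92399/840 + 2899 = 2342761/840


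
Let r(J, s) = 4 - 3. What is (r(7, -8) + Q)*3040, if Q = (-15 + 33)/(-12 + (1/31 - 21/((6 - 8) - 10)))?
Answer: -2933600/1267 ≈ -2315.4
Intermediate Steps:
r(J, s) = 1
Q = -2232/1267 (Q = 18/(-12 + (1*(1/31) - 21/(-2 - 10))) = 18/(-12 + (1/31 - 21/(-12))) = 18/(-12 + (1/31 - 21*(-1/12))) = 18/(-12 + (1/31 + 7/4)) = 18/(-12 + 221/124) = 18/(-1267/124) = 18*(-124/1267) = -2232/1267 ≈ -1.7616)
(r(7, -8) + Q)*3040 = (1 - 2232/1267)*3040 = -965/1267*3040 = -2933600/1267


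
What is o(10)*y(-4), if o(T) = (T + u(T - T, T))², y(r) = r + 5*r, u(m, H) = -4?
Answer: -864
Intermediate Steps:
y(r) = 6*r
o(T) = (-4 + T)² (o(T) = (T - 4)² = (-4 + T)²)
o(10)*y(-4) = (-4 + 10)²*(6*(-4)) = 6²*(-24) = 36*(-24) = -864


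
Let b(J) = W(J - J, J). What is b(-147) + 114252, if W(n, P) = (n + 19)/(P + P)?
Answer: 33590069/294 ≈ 1.1425e+5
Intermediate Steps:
W(n, P) = (19 + n)/(2*P) (W(n, P) = (19 + n)/((2*P)) = (19 + n)*(1/(2*P)) = (19 + n)/(2*P))
b(J) = 19/(2*J) (b(J) = (19 + (J - J))/(2*J) = (19 + 0)/(2*J) = (½)*19/J = 19/(2*J))
b(-147) + 114252 = (19/2)/(-147) + 114252 = (19/2)*(-1/147) + 114252 = -19/294 + 114252 = 33590069/294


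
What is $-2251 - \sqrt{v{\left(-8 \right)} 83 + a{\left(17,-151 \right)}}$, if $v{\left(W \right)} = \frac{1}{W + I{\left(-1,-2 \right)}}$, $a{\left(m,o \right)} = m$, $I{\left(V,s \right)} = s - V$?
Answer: $-2251 - \frac{\sqrt{70}}{3} \approx -2253.8$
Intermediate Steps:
$v{\left(W \right)} = \frac{1}{-1 + W}$ ($v{\left(W \right)} = \frac{1}{W - 1} = \frac{1}{-1 + W}$)
$-2251 - \sqrt{v{\left(-8 \right)} 83 + a{\left(17,-151 \right)}} = -2251 - \sqrt{\frac{1}{-1 - 8} \cdot 83 + 17} = -2251 - \sqrt{\frac{1}{-9} \cdot 83 + 17} = -2251 - \sqrt{\left(- \frac{1}{9}\right) 83 + 17} = -2251 - \sqrt{- \frac{83}{9} + 17} = -2251 - \sqrt{\frac{70}{9}} = -2251 - \frac{\sqrt{70}}{3}$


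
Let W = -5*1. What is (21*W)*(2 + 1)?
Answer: -315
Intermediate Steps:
W = -5
(21*W)*(2 + 1) = (21*(-5))*(2 + 1) = -105*3 = -315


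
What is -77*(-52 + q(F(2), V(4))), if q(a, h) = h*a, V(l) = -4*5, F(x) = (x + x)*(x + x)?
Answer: 28644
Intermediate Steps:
F(x) = 4*x**2 (F(x) = (2*x)*(2*x) = 4*x**2)
V(l) = -20
q(a, h) = a*h
-77*(-52 + q(F(2), V(4))) = -77*(-52 + (4*2**2)*(-20)) = -77*(-52 + (4*4)*(-20)) = -77*(-52 + 16*(-20)) = -77*(-52 - 320) = -77*(-372) = 28644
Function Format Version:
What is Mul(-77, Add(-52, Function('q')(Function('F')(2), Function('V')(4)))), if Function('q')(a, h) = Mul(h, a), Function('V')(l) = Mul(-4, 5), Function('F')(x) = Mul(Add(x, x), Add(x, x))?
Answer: 28644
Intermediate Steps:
Function('F')(x) = Mul(4, Pow(x, 2)) (Function('F')(x) = Mul(Mul(2, x), Mul(2, x)) = Mul(4, Pow(x, 2)))
Function('V')(l) = -20
Function('q')(a, h) = Mul(a, h)
Mul(-77, Add(-52, Function('q')(Function('F')(2), Function('V')(4)))) = Mul(-77, Add(-52, Mul(Mul(4, Pow(2, 2)), -20))) = Mul(-77, Add(-52, Mul(Mul(4, 4), -20))) = Mul(-77, Add(-52, Mul(16, -20))) = Mul(-77, Add(-52, -320)) = Mul(-77, -372) = 28644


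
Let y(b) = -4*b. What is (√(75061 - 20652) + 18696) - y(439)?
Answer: 20452 + √54409 ≈ 20685.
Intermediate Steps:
(√(75061 - 20652) + 18696) - y(439) = (√(75061 - 20652) + 18696) - (-4)*439 = (√54409 + 18696) - 1*(-1756) = (18696 + √54409) + 1756 = 20452 + √54409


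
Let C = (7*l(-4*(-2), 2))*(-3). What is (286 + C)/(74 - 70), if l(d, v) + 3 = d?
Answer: 181/4 ≈ 45.250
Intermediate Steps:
l(d, v) = -3 + d
C = -105 (C = (7*(-3 - 4*(-2)))*(-3) = (7*(-3 + 8))*(-3) = (7*5)*(-3) = 35*(-3) = -105)
(286 + C)/(74 - 70) = (286 - 105)/(74 - 70) = 181/4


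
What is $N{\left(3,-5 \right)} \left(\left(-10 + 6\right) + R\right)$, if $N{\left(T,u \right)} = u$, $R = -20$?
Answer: $120$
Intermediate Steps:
$N{\left(3,-5 \right)} \left(\left(-10 + 6\right) + R\right) = - 5 \left(\left(-10 + 6\right) - 20\right) = - 5 \left(-4 - 20\right) = \left(-5\right) \left(-24\right) = 120$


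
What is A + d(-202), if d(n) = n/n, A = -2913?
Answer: -2912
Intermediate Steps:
d(n) = 1
A + d(-202) = -2913 + 1 = -2912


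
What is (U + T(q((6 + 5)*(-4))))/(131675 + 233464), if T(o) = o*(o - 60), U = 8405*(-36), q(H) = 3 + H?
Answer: -10291/12591 ≈ -0.81733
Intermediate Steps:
U = -302580
T(o) = o*(-60 + o)
(U + T(q((6 + 5)*(-4))))/(131675 + 233464) = (-302580 + (3 + (6 + 5)*(-4))*(-60 + (3 + (6 + 5)*(-4))))/(131675 + 233464) = (-302580 + (3 + 11*(-4))*(-60 + (3 + 11*(-4))))/365139 = (-302580 + (3 - 44)*(-60 + (3 - 44)))*(1/365139) = (-302580 - 41*(-60 - 41))*(1/365139) = (-302580 - 41*(-101))*(1/365139) = (-302580 + 4141)*(1/365139) = -298439*1/365139 = -10291/12591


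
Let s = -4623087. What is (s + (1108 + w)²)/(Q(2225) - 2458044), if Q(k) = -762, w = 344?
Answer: 838261/819602 ≈ 1.0228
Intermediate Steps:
(s + (1108 + w)²)/(Q(2225) - 2458044) = (-4623087 + (1108 + 344)²)/(-762 - 2458044) = (-4623087 + 1452²)/(-2458806) = (-4623087 + 2108304)*(-1/2458806) = -2514783*(-1/2458806) = 838261/819602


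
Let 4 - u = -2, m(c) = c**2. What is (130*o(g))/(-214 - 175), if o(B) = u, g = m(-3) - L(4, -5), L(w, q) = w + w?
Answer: -780/389 ≈ -2.0051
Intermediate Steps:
L(w, q) = 2*w
g = 1 (g = (-3)**2 - 2*4 = 9 - 1*8 = 9 - 8 = 1)
u = 6 (u = 4 - 1*(-2) = 4 + 2 = 6)
o(B) = 6
(130*o(g))/(-214 - 175) = (130*6)/(-214 - 175) = 780/(-389) = 780*(-1/389) = -780/389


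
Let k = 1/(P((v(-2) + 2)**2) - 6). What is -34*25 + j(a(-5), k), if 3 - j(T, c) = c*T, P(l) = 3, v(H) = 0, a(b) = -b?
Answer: -2536/3 ≈ -845.33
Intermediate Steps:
k = -1/3 (k = 1/(3 - 6) = 1/(-3) = -1/3 ≈ -0.33333)
j(T, c) = 3 - T*c (j(T, c) = 3 - c*T = 3 - T*c)
-34*25 + j(a(-5), k) = -34*25 + (3 - 1*(-1*(-5))*(-1/3)) = -850 + (3 - 1*5*(-1/3)) = -850 + (3 + 5/3) = -850 + 14/3 = -2536/3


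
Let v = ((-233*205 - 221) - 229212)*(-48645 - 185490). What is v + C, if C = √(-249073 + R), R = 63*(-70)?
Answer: 64901753730 + I*√253483 ≈ 6.4902e+10 + 503.47*I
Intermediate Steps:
R = -4410
C = I*√253483 (C = √(-249073 - 4410) = √(-253483) = I*√253483 ≈ 503.47*I)
v = 64901753730 (v = ((-47765 - 221) - 229212)*(-234135) = (-47986 - 229212)*(-234135) = -277198*(-234135) = 64901753730)
v + C = 64901753730 + I*√253483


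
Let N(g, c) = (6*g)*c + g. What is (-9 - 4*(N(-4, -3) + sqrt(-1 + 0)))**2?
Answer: 78945 + 2248*I ≈ 78945.0 + 2248.0*I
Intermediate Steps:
N(g, c) = g + 6*c*g (N(g, c) = 6*c*g + g = g + 6*c*g)
(-9 - 4*(N(-4, -3) + sqrt(-1 + 0)))**2 = (-9 - 4*(-4*(1 + 6*(-3)) + sqrt(-1 + 0)))**2 = (-9 - 4*(-4*(1 - 18) + sqrt(-1)))**2 = (-9 - 4*(-4*(-17) + I))**2 = (-9 - 4*(68 + I))**2 = (-9 + (-272 - 4*I))**2 = (-281 - 4*I)**2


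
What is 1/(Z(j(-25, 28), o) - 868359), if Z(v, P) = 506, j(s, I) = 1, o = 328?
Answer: -1/867853 ≈ -1.1523e-6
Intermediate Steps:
1/(Z(j(-25, 28), o) - 868359) = 1/(506 - 868359) = 1/(-867853) = -1/867853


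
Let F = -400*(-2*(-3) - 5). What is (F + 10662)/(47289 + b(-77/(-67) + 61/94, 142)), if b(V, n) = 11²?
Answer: 5131/23705 ≈ 0.21645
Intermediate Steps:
b(V, n) = 121
F = -400 (F = -400*(6 - 5) = -400*1 = -400)
(F + 10662)/(47289 + b(-77/(-67) + 61/94, 142)) = (-400 + 10662)/(47289 + 121) = 10262/47410 = 10262*(1/47410) = 5131/23705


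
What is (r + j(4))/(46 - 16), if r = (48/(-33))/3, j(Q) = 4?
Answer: 58/495 ≈ 0.11717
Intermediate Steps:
r = -16/33 (r = (48*(-1/33))*(1/3) = -16/11*1/3 = -16/33 ≈ -0.48485)
(r + j(4))/(46 - 16) = (-16/33 + 4)/(46 - 16) = (116/33)/30 = (1/30)*(116/33) = 58/495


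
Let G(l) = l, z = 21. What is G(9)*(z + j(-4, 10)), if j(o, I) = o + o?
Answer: 117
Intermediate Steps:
j(o, I) = 2*o
G(9)*(z + j(-4, 10)) = 9*(21 + 2*(-4)) = 9*(21 - 8) = 9*13 = 117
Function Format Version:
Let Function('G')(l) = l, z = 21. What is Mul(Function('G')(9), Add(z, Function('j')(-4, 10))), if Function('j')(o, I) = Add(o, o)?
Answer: 117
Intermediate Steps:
Function('j')(o, I) = Mul(2, o)
Mul(Function('G')(9), Add(z, Function('j')(-4, 10))) = Mul(9, Add(21, Mul(2, -4))) = Mul(9, Add(21, -8)) = Mul(9, 13) = 117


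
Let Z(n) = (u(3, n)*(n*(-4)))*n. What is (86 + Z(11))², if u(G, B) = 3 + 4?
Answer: 10903204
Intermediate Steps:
u(G, B) = 7
Z(n) = -28*n² (Z(n) = (7*(n*(-4)))*n = (7*(-4*n))*n = (-28*n)*n = -28*n²)
(86 + Z(11))² = (86 - 28*11²)² = (86 - 28*121)² = (86 - 3388)² = (-3302)² = 10903204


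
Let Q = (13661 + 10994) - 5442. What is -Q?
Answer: -19213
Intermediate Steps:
Q = 19213 (Q = 24655 - 5442 = 19213)
-Q = -1*19213 = -19213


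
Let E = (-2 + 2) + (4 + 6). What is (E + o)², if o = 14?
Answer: 576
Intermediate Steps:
E = 10 (E = 0 + 10 = 10)
(E + o)² = (10 + 14)² = 24² = 576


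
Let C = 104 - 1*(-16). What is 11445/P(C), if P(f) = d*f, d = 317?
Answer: 763/2536 ≈ 0.30087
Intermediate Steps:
C = 120 (C = 104 + 16 = 120)
P(f) = 317*f
11445/P(C) = 11445/((317*120)) = 11445/38040 = 11445*(1/38040) = 763/2536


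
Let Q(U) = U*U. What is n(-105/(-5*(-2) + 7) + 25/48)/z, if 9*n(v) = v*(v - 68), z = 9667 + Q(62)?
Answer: 277375345/80967423744 ≈ 0.0034258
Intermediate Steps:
Q(U) = U²
z = 13511 (z = 9667 + 62² = 9667 + 3844 = 13511)
n(v) = v*(-68 + v)/9 (n(v) = (v*(v - 68))/9 = (v*(-68 + v))/9 = v*(-68 + v)/9)
n(-105/(-5*(-2) + 7) + 25/48)/z = ((-105/(-5*(-2) + 7) + 25/48)*(-68 + (-105/(-5*(-2) + 7) + 25/48))/9)/13511 = ((-105/(10 + 7) + 25*(1/48))*(-68 + (-105/(10 + 7) + 25*(1/48)))/9)*(1/13511) = ((-105/17 + 25/48)*(-68 + (-105/17 + 25/48))/9)*(1/13511) = ((⅑)*(-4615/816)*(-68 - 4615/816))*(1/13511) = ((⅑)*(-4615/816)*(-60103/816))*(1/13511) = (277375345/5992704)*(1/13511) = 277375345/80967423744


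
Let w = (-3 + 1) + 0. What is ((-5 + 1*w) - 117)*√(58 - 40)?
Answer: -372*√2 ≈ -526.09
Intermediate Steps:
w = -2 (w = -2 + 0 = -2)
((-5 + 1*w) - 117)*√(58 - 40) = ((-5 + 1*(-2)) - 117)*√(58 - 40) = ((-5 - 2) - 117)*√18 = (-7 - 117)*(3*√2) = -372*√2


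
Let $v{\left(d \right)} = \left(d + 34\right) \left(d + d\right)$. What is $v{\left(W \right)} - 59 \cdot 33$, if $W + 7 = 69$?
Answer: $9957$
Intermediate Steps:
$W = 62$ ($W = -7 + 69 = 62$)
$v{\left(d \right)} = 2 d \left(34 + d\right)$ ($v{\left(d \right)} = \left(34 + d\right) 2 d = 2 d \left(34 + d\right)$)
$v{\left(W \right)} - 59 \cdot 33 = 2 \cdot 62 \left(34 + 62\right) - 59 \cdot 33 = 2 \cdot 62 \cdot 96 - 1947 = 11904 - 1947 = 9957$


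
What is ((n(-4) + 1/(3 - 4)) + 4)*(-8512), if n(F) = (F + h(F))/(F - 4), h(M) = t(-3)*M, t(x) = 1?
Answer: -34048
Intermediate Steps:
h(M) = M (h(M) = 1*M = M)
n(F) = 2*F/(-4 + F) (n(F) = (F + F)/(F - 4) = (2*F)/(-4 + F) = 2*F/(-4 + F))
((n(-4) + 1/(3 - 4)) + 4)*(-8512) = ((2*(-4)/(-4 - 4) + 1/(3 - 4)) + 4)*(-8512) = ((2*(-4)/(-8) + 1/(-1)) + 4)*(-8512) = ((2*(-4)*(-⅛) - 1) + 4)*(-8512) = ((1 - 1) + 4)*(-8512) = (0 + 4)*(-8512) = 4*(-8512) = -34048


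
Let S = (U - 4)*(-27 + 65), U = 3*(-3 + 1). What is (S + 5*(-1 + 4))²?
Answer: 133225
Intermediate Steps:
U = -6 (U = 3*(-2) = -6)
S = -380 (S = (-6 - 4)*(-27 + 65) = -10*38 = -380)
(S + 5*(-1 + 4))² = (-380 + 5*(-1 + 4))² = (-380 + 5*3)² = (-380 + 15)² = (-365)² = 133225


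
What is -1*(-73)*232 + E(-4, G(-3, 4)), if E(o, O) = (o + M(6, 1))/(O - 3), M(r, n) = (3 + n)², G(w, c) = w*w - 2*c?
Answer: 16930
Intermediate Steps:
G(w, c) = w² - 2*c
E(o, O) = (16 + o)/(-3 + O) (E(o, O) = (o + (3 + 1)²)/(O - 3) = (o + 4²)/(-3 + O) = (o + 16)/(-3 + O) = (16 + o)/(-3 + O))
-1*(-73)*232 + E(-4, G(-3, 4)) = -1*(-73)*232 + (16 - 4)/(-3 + ((-3)² - 2*4)) = 73*232 + 12/(-3 + (9 - 8)) = 16936 + 12/(-3 + 1) = 16936 + 12/(-2) = 16936 - ½*12 = 16936 - 6 = 16930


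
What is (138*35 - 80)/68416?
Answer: 2375/34208 ≈ 0.069428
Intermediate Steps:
(138*35 - 80)/68416 = (4830 - 80)*(1/68416) = 4750*(1/68416) = 2375/34208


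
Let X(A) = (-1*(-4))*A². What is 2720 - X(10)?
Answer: 2320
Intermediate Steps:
X(A) = 4*A²
2720 - X(10) = 2720 - 4*10² = 2720 - 4*100 = 2720 - 1*400 = 2720 - 400 = 2320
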